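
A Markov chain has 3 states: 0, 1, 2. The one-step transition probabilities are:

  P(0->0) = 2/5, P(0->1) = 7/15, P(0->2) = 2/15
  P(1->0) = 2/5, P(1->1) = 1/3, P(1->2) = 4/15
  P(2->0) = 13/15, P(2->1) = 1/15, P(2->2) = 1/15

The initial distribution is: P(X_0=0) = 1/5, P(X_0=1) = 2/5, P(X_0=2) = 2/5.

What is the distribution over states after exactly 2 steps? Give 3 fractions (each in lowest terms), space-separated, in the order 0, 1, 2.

Propagating the distribution step by step (d_{t+1} = d_t * P):
d_0 = (0=1/5, 1=2/5, 2=2/5)
  d_1[0] = 1/5*2/5 + 2/5*2/5 + 2/5*13/15 = 44/75
  d_1[1] = 1/5*7/15 + 2/5*1/3 + 2/5*1/15 = 19/75
  d_1[2] = 1/5*2/15 + 2/5*4/15 + 2/5*1/15 = 4/25
d_1 = (0=44/75, 1=19/75, 2=4/25)
  d_2[0] = 44/75*2/5 + 19/75*2/5 + 4/25*13/15 = 178/375
  d_2[1] = 44/75*7/15 + 19/75*1/3 + 4/25*1/15 = 83/225
  d_2[2] = 44/75*2/15 + 19/75*4/15 + 4/25*1/15 = 176/1125
d_2 = (0=178/375, 1=83/225, 2=176/1125)

Answer: 178/375 83/225 176/1125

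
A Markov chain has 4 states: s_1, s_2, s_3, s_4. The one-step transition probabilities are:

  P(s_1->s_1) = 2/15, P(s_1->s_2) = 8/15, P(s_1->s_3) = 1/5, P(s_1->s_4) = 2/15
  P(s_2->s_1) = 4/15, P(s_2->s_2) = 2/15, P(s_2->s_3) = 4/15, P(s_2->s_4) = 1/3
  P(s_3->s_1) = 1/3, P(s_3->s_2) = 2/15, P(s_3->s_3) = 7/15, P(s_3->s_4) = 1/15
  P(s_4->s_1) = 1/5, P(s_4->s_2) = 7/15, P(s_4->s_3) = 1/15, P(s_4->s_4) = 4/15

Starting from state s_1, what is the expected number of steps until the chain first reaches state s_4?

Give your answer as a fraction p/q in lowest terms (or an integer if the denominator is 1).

Let h_i = expected steps to first reach s_4 from state i.
Boundary: h_s_4 = 0.
First-step equations for the other states:
  h_s_1 = 1 + 2/15*h_s_1 + 8/15*h_s_2 + 1/5*h_s_3 + 2/15*h_s_4
  h_s_2 = 1 + 4/15*h_s_1 + 2/15*h_s_2 + 4/15*h_s_3 + 1/3*h_s_4
  h_s_3 = 1 + 1/3*h_s_1 + 2/15*h_s_2 + 7/15*h_s_3 + 1/15*h_s_4

Substituting h_s_4 = 0 and rearranging gives the linear system (I - Q) h = 1:
  [13/15, -8/15, -1/5] . (h_s_1, h_s_2, h_s_3) = 1
  [-4/15, 13/15, -4/15] . (h_s_1, h_s_2, h_s_3) = 1
  [-1/3, -2/15, 8/15] . (h_s_1, h_s_2, h_s_3) = 1

Solving yields:
  h_s_1 = 3555/613
  h_s_2 = 3075/613
  h_s_3 = 4140/613

Starting state is s_1, so the expected hitting time is h_s_1 = 3555/613.

Answer: 3555/613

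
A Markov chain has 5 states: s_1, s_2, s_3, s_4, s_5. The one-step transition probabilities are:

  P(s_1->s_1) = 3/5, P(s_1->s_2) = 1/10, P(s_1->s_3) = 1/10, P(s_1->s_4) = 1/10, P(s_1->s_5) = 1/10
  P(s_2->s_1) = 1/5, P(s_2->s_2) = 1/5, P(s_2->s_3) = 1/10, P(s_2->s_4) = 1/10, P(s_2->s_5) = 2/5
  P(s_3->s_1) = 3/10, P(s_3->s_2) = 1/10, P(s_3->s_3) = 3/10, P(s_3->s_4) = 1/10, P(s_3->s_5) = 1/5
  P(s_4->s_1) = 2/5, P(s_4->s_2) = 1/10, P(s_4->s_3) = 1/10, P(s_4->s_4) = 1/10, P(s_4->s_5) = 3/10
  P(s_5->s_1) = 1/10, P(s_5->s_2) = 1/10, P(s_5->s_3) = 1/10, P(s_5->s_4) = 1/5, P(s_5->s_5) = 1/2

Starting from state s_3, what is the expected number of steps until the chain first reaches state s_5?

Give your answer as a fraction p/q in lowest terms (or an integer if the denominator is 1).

Answer: 1050/199

Derivation:
Let h_i = expected steps to first reach s_5 from state i.
Boundary: h_s_5 = 0.
First-step equations for the other states:
  h_s_1 = 1 + 3/5*h_s_1 + 1/10*h_s_2 + 1/10*h_s_3 + 1/10*h_s_4 + 1/10*h_s_5
  h_s_2 = 1 + 1/5*h_s_1 + 1/5*h_s_2 + 1/10*h_s_3 + 1/10*h_s_4 + 2/5*h_s_5
  h_s_3 = 1 + 3/10*h_s_1 + 1/10*h_s_2 + 3/10*h_s_3 + 1/10*h_s_4 + 1/5*h_s_5
  h_s_4 = 1 + 2/5*h_s_1 + 1/10*h_s_2 + 1/10*h_s_3 + 1/10*h_s_4 + 3/10*h_s_5

Substituting h_s_5 = 0 and rearranging gives the linear system (I - Q) h = 1:
  [2/5, -1/10, -1/10, -1/10] . (h_s_1, h_s_2, h_s_3, h_s_4) = 1
  [-1/5, 4/5, -1/10, -1/10] . (h_s_1, h_s_2, h_s_3, h_s_4) = 1
  [-3/10, -1/10, 7/10, -1/10] . (h_s_1, h_s_2, h_s_3, h_s_4) = 1
  [-2/5, -1/10, -1/10, 9/10] . (h_s_1, h_s_2, h_s_3, h_s_4) = 1

Solving yields:
  h_s_1 = 1200/199
  h_s_2 = 800/199
  h_s_3 = 1050/199
  h_s_4 = 960/199

Starting state is s_3, so the expected hitting time is h_s_3 = 1050/199.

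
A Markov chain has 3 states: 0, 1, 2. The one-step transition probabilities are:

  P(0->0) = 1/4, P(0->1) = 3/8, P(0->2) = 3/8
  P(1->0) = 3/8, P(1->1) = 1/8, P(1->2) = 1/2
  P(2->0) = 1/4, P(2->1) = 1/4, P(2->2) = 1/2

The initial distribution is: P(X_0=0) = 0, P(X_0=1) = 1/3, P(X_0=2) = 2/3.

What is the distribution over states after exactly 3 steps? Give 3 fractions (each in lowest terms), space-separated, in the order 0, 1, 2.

Propagating the distribution step by step (d_{t+1} = d_t * P):
d_0 = (0=0, 1=1/3, 2=2/3)
  d_1[0] = 0*1/4 + 1/3*3/8 + 2/3*1/4 = 7/24
  d_1[1] = 0*3/8 + 1/3*1/8 + 2/3*1/4 = 5/24
  d_1[2] = 0*3/8 + 1/3*1/2 + 2/3*1/2 = 1/2
d_1 = (0=7/24, 1=5/24, 2=1/2)
  d_2[0] = 7/24*1/4 + 5/24*3/8 + 1/2*1/4 = 53/192
  d_2[1] = 7/24*3/8 + 5/24*1/8 + 1/2*1/4 = 25/96
  d_2[2] = 7/24*3/8 + 5/24*1/2 + 1/2*1/2 = 89/192
d_2 = (0=53/192, 1=25/96, 2=89/192)
  d_3[0] = 53/192*1/4 + 25/96*3/8 + 89/192*1/4 = 217/768
  d_3[1] = 53/192*3/8 + 25/96*1/8 + 89/192*1/4 = 129/512
  d_3[2] = 53/192*3/8 + 25/96*1/2 + 89/192*1/2 = 715/1536
d_3 = (0=217/768, 1=129/512, 2=715/1536)

Answer: 217/768 129/512 715/1536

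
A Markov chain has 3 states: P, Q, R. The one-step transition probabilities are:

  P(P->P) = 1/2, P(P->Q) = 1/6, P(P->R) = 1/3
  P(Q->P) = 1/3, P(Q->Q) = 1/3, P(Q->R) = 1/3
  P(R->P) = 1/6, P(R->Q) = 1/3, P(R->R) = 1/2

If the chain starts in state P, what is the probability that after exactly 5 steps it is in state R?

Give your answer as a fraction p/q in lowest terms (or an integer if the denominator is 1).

Answer: 1555/3888

Derivation:
Computing P^5 by repeated multiplication:
P^1 =
  P: [1/2, 1/6, 1/3]
  Q: [1/3, 1/3, 1/3]
  R: [1/6, 1/3, 1/2]
P^2 =
  P: [13/36, 1/4, 7/18]
  Q: [1/3, 5/18, 7/18]
  R: [5/18, 11/36, 5/12]
P^3 =
  P: [71/216, 59/216, 43/108]
  Q: [35/108, 5/18, 43/108]
  R: [67/216, 31/108, 29/72]
P^4 =
  P: [139/432, 361/1296, 259/648]
  Q: [26/81, 181/648, 259/648]
  R: [103/324, 365/1296, 173/432]
P^5 =
  P: [2491/7776, 725/2592, 1555/3888]
  Q: [415/1296, 68/243, 1555/3888]
  R: [2485/7776, 545/1944, 1037/2592]

(P^5)[P -> R] = 1555/3888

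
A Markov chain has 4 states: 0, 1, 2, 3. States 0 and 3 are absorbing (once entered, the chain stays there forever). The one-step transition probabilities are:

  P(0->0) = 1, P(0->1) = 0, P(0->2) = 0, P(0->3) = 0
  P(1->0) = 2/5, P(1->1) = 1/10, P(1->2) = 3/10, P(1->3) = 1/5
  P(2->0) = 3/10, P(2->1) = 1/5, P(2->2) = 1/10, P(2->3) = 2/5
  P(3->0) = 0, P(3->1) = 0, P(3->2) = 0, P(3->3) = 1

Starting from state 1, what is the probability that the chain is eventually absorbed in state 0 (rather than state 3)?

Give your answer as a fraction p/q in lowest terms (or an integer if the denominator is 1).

Let a_i = P(absorbed in 0 | start in state i).
Boundary conditions: a_0 = 1, a_3 = 0.
For each transient state i, a_i = sum_j P(i->j) * a_j:
  a_1 = 2/5*a_0 + 1/10*a_1 + 3/10*a_2 + 1/5*a_3
  a_2 = 3/10*a_0 + 1/5*a_1 + 1/10*a_2 + 2/5*a_3

Substituting a_0 = 1 and a_3 = 0, rearrange to (I - Q) a = r where r[i] = P(i -> 0):
  [9/10, -3/10] . (a_1, a_2) = 2/5
  [-1/5, 9/10] . (a_1, a_2) = 3/10

Solving yields:
  a_1 = 3/5
  a_2 = 7/15

Starting state is 1, so the absorption probability is a_1 = 3/5.

Answer: 3/5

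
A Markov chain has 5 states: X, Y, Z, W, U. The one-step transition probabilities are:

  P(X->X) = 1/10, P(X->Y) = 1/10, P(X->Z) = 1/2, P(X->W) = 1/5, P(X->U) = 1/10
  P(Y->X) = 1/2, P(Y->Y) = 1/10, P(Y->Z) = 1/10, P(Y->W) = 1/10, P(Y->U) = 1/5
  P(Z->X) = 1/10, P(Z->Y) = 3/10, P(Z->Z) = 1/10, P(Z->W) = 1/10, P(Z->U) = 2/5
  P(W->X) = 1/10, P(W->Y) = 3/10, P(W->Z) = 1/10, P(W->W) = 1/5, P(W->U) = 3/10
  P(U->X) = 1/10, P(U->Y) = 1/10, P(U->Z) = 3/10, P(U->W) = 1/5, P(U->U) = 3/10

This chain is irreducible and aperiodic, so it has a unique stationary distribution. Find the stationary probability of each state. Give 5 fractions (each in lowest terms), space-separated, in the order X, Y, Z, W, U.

Answer: 521/3054 539/3054 679/3054 163/1018 413/1527

Derivation:
The stationary distribution satisfies pi = pi * P, i.e.:
  pi_X = 1/10*pi_X + 1/2*pi_Y + 1/10*pi_Z + 1/10*pi_W + 1/10*pi_U
  pi_Y = 1/10*pi_X + 1/10*pi_Y + 3/10*pi_Z + 3/10*pi_W + 1/10*pi_U
  pi_Z = 1/2*pi_X + 1/10*pi_Y + 1/10*pi_Z + 1/10*pi_W + 3/10*pi_U
  pi_W = 1/5*pi_X + 1/10*pi_Y + 1/10*pi_Z + 1/5*pi_W + 1/5*pi_U
  pi_U = 1/10*pi_X + 1/5*pi_Y + 2/5*pi_Z + 3/10*pi_W + 3/10*pi_U
with normalization: pi_X + pi_Y + pi_Z + pi_W + pi_U = 1.

Using the first 4 balance equations plus normalization, the linear system A*pi = b is:
  [-9/10, 1/2, 1/10, 1/10, 1/10] . pi = 0
  [1/10, -9/10, 3/10, 3/10, 1/10] . pi = 0
  [1/2, 1/10, -9/10, 1/10, 3/10] . pi = 0
  [1/5, 1/10, 1/10, -4/5, 1/5] . pi = 0
  [1, 1, 1, 1, 1] . pi = 1

Solving yields:
  pi_X = 521/3054
  pi_Y = 539/3054
  pi_Z = 679/3054
  pi_W = 163/1018
  pi_U = 413/1527

Verification (pi * P):
  521/3054*1/10 + 539/3054*1/2 + 679/3054*1/10 + 163/1018*1/10 + 413/1527*1/10 = 521/3054 = pi_X  (ok)
  521/3054*1/10 + 539/3054*1/10 + 679/3054*3/10 + 163/1018*3/10 + 413/1527*1/10 = 539/3054 = pi_Y  (ok)
  521/3054*1/2 + 539/3054*1/10 + 679/3054*1/10 + 163/1018*1/10 + 413/1527*3/10 = 679/3054 = pi_Z  (ok)
  521/3054*1/5 + 539/3054*1/10 + 679/3054*1/10 + 163/1018*1/5 + 413/1527*1/5 = 163/1018 = pi_W  (ok)
  521/3054*1/10 + 539/3054*1/5 + 679/3054*2/5 + 163/1018*3/10 + 413/1527*3/10 = 413/1527 = pi_U  (ok)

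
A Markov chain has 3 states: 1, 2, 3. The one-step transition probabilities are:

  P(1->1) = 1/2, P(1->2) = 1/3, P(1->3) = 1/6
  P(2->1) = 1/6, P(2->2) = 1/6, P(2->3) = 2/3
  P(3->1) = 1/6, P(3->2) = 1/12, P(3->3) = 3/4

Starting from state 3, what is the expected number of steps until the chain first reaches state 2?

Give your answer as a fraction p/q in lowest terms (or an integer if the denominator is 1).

Let h_i = expected steps to first reach 2 from state i.
Boundary: h_2 = 0.
First-step equations for the other states:
  h_1 = 1 + 1/2*h_1 + 1/3*h_2 + 1/6*h_3
  h_3 = 1 + 1/6*h_1 + 1/12*h_2 + 3/4*h_3

Substituting h_2 = 0 and rearranging gives the linear system (I - Q) h = 1:
  [1/2, -1/6] . (h_1, h_3) = 1
  [-1/6, 1/4] . (h_1, h_3) = 1

Solving yields:
  h_1 = 30/7
  h_3 = 48/7

Starting state is 3, so the expected hitting time is h_3 = 48/7.

Answer: 48/7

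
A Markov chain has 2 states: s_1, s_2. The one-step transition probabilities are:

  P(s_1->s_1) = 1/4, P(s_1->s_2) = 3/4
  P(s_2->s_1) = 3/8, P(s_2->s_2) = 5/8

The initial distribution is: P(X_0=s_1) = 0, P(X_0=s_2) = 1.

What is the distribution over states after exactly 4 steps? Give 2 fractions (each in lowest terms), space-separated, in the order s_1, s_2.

Propagating the distribution step by step (d_{t+1} = d_t * P):
d_0 = (s_1=0, s_2=1)
  d_1[s_1] = 0*1/4 + 1*3/8 = 3/8
  d_1[s_2] = 0*3/4 + 1*5/8 = 5/8
d_1 = (s_1=3/8, s_2=5/8)
  d_2[s_1] = 3/8*1/4 + 5/8*3/8 = 21/64
  d_2[s_2] = 3/8*3/4 + 5/8*5/8 = 43/64
d_2 = (s_1=21/64, s_2=43/64)
  d_3[s_1] = 21/64*1/4 + 43/64*3/8 = 171/512
  d_3[s_2] = 21/64*3/4 + 43/64*5/8 = 341/512
d_3 = (s_1=171/512, s_2=341/512)
  d_4[s_1] = 171/512*1/4 + 341/512*3/8 = 1365/4096
  d_4[s_2] = 171/512*3/4 + 341/512*5/8 = 2731/4096
d_4 = (s_1=1365/4096, s_2=2731/4096)

Answer: 1365/4096 2731/4096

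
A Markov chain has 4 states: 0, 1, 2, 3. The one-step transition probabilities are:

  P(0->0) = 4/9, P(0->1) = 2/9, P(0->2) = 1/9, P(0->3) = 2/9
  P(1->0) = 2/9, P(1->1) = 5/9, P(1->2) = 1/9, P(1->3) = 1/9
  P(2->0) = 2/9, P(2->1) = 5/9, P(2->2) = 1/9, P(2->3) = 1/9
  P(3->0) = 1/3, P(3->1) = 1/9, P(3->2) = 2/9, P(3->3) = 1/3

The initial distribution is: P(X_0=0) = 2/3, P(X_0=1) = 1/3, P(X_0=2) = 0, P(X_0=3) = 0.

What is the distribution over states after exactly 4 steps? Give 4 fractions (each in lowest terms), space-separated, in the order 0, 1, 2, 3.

Propagating the distribution step by step (d_{t+1} = d_t * P):
d_0 = (0=2/3, 1=1/3, 2=0, 3=0)
  d_1[0] = 2/3*4/9 + 1/3*2/9 + 0*2/9 + 0*1/3 = 10/27
  d_1[1] = 2/3*2/9 + 1/3*5/9 + 0*5/9 + 0*1/9 = 1/3
  d_1[2] = 2/3*1/9 + 1/3*1/9 + 0*1/9 + 0*2/9 = 1/9
  d_1[3] = 2/3*2/9 + 1/3*1/9 + 0*1/9 + 0*1/3 = 5/27
d_1 = (0=10/27, 1=1/3, 2=1/9, 3=5/27)
  d_2[0] = 10/27*4/9 + 1/3*2/9 + 1/9*2/9 + 5/27*1/3 = 79/243
  d_2[1] = 10/27*2/9 + 1/3*5/9 + 1/9*5/9 + 5/27*1/9 = 85/243
  d_2[2] = 10/27*1/9 + 1/3*1/9 + 1/9*1/9 + 5/27*2/9 = 32/243
  d_2[3] = 10/27*2/9 + 1/3*1/9 + 1/9*1/9 + 5/27*1/3 = 47/243
d_2 = (0=79/243, 1=85/243, 2=32/243, 3=47/243)
  d_3[0] = 79/243*4/9 + 85/243*2/9 + 32/243*2/9 + 47/243*1/3 = 691/2187
  d_3[1] = 79/243*2/9 + 85/243*5/9 + 32/243*5/9 + 47/243*1/9 = 790/2187
  d_3[2] = 79/243*1/9 + 85/243*1/9 + 32/243*1/9 + 47/243*2/9 = 290/2187
  d_3[3] = 79/243*2/9 + 85/243*1/9 + 32/243*1/9 + 47/243*1/3 = 416/2187
d_3 = (0=691/2187, 1=790/2187, 2=290/2187, 3=416/2187)
  d_4[0] = 691/2187*4/9 + 790/2187*2/9 + 290/2187*2/9 + 416/2187*1/3 = 6172/19683
  d_4[1] = 691/2187*2/9 + 790/2187*5/9 + 290/2187*5/9 + 416/2187*1/9 = 7198/19683
  d_4[2] = 691/2187*1/9 + 790/2187*1/9 + 290/2187*1/9 + 416/2187*2/9 = 2603/19683
  d_4[3] = 691/2187*2/9 + 790/2187*1/9 + 290/2187*1/9 + 416/2187*1/3 = 3710/19683
d_4 = (0=6172/19683, 1=7198/19683, 2=2603/19683, 3=3710/19683)

Answer: 6172/19683 7198/19683 2603/19683 3710/19683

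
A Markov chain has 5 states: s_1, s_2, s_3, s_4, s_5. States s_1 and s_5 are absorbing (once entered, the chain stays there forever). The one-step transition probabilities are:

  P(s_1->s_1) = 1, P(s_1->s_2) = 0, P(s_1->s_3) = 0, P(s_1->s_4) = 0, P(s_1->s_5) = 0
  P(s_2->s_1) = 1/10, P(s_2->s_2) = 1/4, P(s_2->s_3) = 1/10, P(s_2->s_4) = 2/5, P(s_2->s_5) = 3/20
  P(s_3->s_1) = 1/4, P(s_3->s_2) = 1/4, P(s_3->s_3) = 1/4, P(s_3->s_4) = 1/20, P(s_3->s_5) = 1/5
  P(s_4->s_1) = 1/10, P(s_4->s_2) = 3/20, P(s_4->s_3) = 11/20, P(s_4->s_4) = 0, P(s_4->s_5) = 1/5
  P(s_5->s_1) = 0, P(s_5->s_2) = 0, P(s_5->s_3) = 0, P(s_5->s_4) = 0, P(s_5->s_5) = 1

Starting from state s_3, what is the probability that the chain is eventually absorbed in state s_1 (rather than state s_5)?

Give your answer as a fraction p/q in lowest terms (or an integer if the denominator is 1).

Answer: 1696/3329

Derivation:
Let a_i = P(absorbed in s_1 | start in state i).
Boundary conditions: a_s_1 = 1, a_s_5 = 0.
For each transient state i, a_i = sum_j P(i->j) * a_j:
  a_s_2 = 1/10*a_s_1 + 1/4*a_s_2 + 1/10*a_s_3 + 2/5*a_s_4 + 3/20*a_s_5
  a_s_3 = 1/4*a_s_1 + 1/4*a_s_2 + 1/4*a_s_3 + 1/20*a_s_4 + 1/5*a_s_5
  a_s_4 = 1/10*a_s_1 + 3/20*a_s_2 + 11/20*a_s_3 + 0*a_s_4 + 1/5*a_s_5

Substituting a_s_1 = 1 and a_s_5 = 0, rearrange to (I - Q) a = r where r[i] = P(i -> s_1):
  [3/4, -1/10, -2/5] . (a_s_2, a_s_3, a_s_4) = 1/10
  [-1/4, 3/4, -1/20] . (a_s_2, a_s_3, a_s_4) = 1/4
  [-3/20, -11/20, 1] . (a_s_2, a_s_3, a_s_4) = 1/10

Solving yields:
  a_s_2 = 1462/3329
  a_s_3 = 1696/3329
  a_s_4 = 1485/3329

Starting state is s_3, so the absorption probability is a_s_3 = 1696/3329.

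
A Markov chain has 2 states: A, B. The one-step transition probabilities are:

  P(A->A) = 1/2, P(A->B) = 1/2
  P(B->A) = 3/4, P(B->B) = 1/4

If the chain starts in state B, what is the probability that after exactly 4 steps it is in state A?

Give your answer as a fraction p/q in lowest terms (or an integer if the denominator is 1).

Computing P^4 by repeated multiplication:
P^1 =
  A: [1/2, 1/2]
  B: [3/4, 1/4]
P^2 =
  A: [5/8, 3/8]
  B: [9/16, 7/16]
P^3 =
  A: [19/32, 13/32]
  B: [39/64, 25/64]
P^4 =
  A: [77/128, 51/128]
  B: [153/256, 103/256]

(P^4)[B -> A] = 153/256

Answer: 153/256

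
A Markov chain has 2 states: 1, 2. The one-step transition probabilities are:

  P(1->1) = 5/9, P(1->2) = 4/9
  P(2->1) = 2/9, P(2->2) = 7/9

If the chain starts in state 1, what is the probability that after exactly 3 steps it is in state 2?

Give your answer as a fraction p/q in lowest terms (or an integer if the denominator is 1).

Computing P^3 by repeated multiplication:
P^1 =
  1: [5/9, 4/9]
  2: [2/9, 7/9]
P^2 =
  1: [11/27, 16/27]
  2: [8/27, 19/27]
P^3 =
  1: [29/81, 52/81]
  2: [26/81, 55/81]

(P^3)[1 -> 2] = 52/81

Answer: 52/81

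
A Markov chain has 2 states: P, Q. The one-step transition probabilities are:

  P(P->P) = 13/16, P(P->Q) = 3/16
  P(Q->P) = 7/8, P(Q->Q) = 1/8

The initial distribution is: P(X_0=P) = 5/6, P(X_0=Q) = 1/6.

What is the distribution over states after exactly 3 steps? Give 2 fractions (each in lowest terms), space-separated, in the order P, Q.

Answer: 20239/24576 4337/24576

Derivation:
Propagating the distribution step by step (d_{t+1} = d_t * P):
d_0 = (P=5/6, Q=1/6)
  d_1[P] = 5/6*13/16 + 1/6*7/8 = 79/96
  d_1[Q] = 5/6*3/16 + 1/6*1/8 = 17/96
d_1 = (P=79/96, Q=17/96)
  d_2[P] = 79/96*13/16 + 17/96*7/8 = 1265/1536
  d_2[Q] = 79/96*3/16 + 17/96*1/8 = 271/1536
d_2 = (P=1265/1536, Q=271/1536)
  d_3[P] = 1265/1536*13/16 + 271/1536*7/8 = 20239/24576
  d_3[Q] = 1265/1536*3/16 + 271/1536*1/8 = 4337/24576
d_3 = (P=20239/24576, Q=4337/24576)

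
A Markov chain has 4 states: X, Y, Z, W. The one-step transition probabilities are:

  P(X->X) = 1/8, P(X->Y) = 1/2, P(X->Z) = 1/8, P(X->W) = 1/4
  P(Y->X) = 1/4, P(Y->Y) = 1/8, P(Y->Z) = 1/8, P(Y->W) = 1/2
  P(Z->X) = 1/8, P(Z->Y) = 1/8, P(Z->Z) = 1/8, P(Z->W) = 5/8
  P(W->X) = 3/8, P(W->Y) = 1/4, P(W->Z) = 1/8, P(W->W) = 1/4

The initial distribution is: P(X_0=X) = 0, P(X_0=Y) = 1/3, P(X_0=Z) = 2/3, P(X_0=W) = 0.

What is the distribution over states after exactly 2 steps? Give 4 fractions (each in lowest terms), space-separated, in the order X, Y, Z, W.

Propagating the distribution step by step (d_{t+1} = d_t * P):
d_0 = (X=0, Y=1/3, Z=2/3, W=0)
  d_1[X] = 0*1/8 + 1/3*1/4 + 2/3*1/8 + 0*3/8 = 1/6
  d_1[Y] = 0*1/2 + 1/3*1/8 + 2/3*1/8 + 0*1/4 = 1/8
  d_1[Z] = 0*1/8 + 1/3*1/8 + 2/3*1/8 + 0*1/8 = 1/8
  d_1[W] = 0*1/4 + 1/3*1/2 + 2/3*5/8 + 0*1/4 = 7/12
d_1 = (X=1/6, Y=1/8, Z=1/8, W=7/12)
  d_2[X] = 1/6*1/8 + 1/8*1/4 + 1/8*1/8 + 7/12*3/8 = 55/192
  d_2[Y] = 1/6*1/2 + 1/8*1/8 + 1/8*1/8 + 7/12*1/4 = 25/96
  d_2[Z] = 1/6*1/8 + 1/8*1/8 + 1/8*1/8 + 7/12*1/8 = 1/8
  d_2[W] = 1/6*1/4 + 1/8*1/2 + 1/8*5/8 + 7/12*1/4 = 21/64
d_2 = (X=55/192, Y=25/96, Z=1/8, W=21/64)

Answer: 55/192 25/96 1/8 21/64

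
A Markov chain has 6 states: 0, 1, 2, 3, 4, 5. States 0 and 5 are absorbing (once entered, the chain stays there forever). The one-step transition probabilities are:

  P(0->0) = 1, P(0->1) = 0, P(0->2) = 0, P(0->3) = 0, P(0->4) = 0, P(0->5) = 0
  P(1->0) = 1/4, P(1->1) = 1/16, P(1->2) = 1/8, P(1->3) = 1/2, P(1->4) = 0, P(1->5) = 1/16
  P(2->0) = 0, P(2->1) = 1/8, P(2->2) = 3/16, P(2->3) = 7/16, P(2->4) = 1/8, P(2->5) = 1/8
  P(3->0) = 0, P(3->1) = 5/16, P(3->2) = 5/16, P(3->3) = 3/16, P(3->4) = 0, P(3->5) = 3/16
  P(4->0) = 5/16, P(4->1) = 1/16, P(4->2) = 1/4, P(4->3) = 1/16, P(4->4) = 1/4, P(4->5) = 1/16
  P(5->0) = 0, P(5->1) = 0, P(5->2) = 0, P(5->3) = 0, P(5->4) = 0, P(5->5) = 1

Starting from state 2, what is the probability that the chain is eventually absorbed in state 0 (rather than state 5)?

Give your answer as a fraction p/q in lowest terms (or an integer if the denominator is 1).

Let a_i = P(absorbed in 0 | start in state i).
Boundary conditions: a_0 = 1, a_5 = 0.
For each transient state i, a_i = sum_j P(i->j) * a_j:
  a_1 = 1/4*a_0 + 1/16*a_1 + 1/8*a_2 + 1/2*a_3 + 0*a_4 + 1/16*a_5
  a_2 = 0*a_0 + 1/8*a_1 + 3/16*a_2 + 7/16*a_3 + 1/8*a_4 + 1/8*a_5
  a_3 = 0*a_0 + 5/16*a_1 + 5/16*a_2 + 3/16*a_3 + 0*a_4 + 3/16*a_5
  a_4 = 5/16*a_0 + 1/16*a_1 + 1/4*a_2 + 1/16*a_3 + 1/4*a_4 + 1/16*a_5

Substituting a_0 = 1 and a_5 = 0, rearrange to (I - Q) a = r where r[i] = P(i -> 0):
  [15/16, -1/8, -1/2, 0] . (a_1, a_2, a_3, a_4) = 1/4
  [-1/8, 13/16, -7/16, -1/8] . (a_1, a_2, a_3, a_4) = 0
  [-5/16, -5/16, 13/16, 0] . (a_1, a_2, a_3, a_4) = 0
  [-1/16, -1/4, -1/16, 3/4] . (a_1, a_2, a_3, a_4) = 5/16

Solving yields:
  a_1 = 1106/2319
  a_2 = 2311/6957
  a_3 = 2165/6957
  a_4 = 4126/6957

Starting state is 2, so the absorption probability is a_2 = 2311/6957.

Answer: 2311/6957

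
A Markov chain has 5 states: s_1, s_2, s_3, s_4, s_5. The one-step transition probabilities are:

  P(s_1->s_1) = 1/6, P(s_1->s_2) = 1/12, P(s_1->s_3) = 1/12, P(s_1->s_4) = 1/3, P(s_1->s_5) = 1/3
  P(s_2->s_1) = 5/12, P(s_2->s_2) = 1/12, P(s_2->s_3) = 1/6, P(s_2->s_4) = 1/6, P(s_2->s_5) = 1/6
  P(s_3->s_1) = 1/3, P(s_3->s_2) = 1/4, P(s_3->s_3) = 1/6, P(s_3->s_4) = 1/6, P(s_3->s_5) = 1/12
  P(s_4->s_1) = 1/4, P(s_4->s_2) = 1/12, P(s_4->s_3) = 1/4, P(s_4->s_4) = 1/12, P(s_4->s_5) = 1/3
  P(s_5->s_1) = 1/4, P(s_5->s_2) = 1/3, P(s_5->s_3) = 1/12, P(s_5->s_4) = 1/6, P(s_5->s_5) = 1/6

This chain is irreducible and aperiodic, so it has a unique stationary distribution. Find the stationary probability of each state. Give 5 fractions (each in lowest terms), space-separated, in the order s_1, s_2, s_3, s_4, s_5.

The stationary distribution satisfies pi = pi * P, i.e.:
  pi_s_1 = 1/6*pi_s_1 + 5/12*pi_s_2 + 1/3*pi_s_3 + 1/4*pi_s_4 + 1/4*pi_s_5
  pi_s_2 = 1/12*pi_s_1 + 1/12*pi_s_2 + 1/4*pi_s_3 + 1/12*pi_s_4 + 1/3*pi_s_5
  pi_s_3 = 1/12*pi_s_1 + 1/6*pi_s_2 + 1/6*pi_s_3 + 1/4*pi_s_4 + 1/12*pi_s_5
  pi_s_4 = 1/3*pi_s_1 + 1/6*pi_s_2 + 1/6*pi_s_3 + 1/12*pi_s_4 + 1/6*pi_s_5
  pi_s_5 = 1/3*pi_s_1 + 1/6*pi_s_2 + 1/12*pi_s_3 + 1/3*pi_s_4 + 1/6*pi_s_5
with normalization: pi_s_1 + pi_s_2 + pi_s_3 + pi_s_4 + pi_s_5 = 1.

Using the first 4 balance equations plus normalization, the linear system A*pi = b is:
  [-5/6, 5/12, 1/3, 1/4, 1/4] . pi = 0
  [1/12, -11/12, 1/4, 1/12, 1/3] . pi = 0
  [1/12, 1/6, -5/6, 1/4, 1/12] . pi = 0
  [1/3, 1/6, 1/6, -11/12, 1/6] . pi = 0
  [1, 1, 1, 1, 1] . pi = 1

Solving yields:
  pi_s_1 = 7753/29037
  pi_s_2 = 4787/29037
  pi_s_3 = 1368/9679
  pi_s_4 = 5660/29037
  pi_s_5 = 6733/29037

Verification (pi * P):
  7753/29037*1/6 + 4787/29037*5/12 + 1368/9679*1/3 + 5660/29037*1/4 + 6733/29037*1/4 = 7753/29037 = pi_s_1  (ok)
  7753/29037*1/12 + 4787/29037*1/12 + 1368/9679*1/4 + 5660/29037*1/12 + 6733/29037*1/3 = 4787/29037 = pi_s_2  (ok)
  7753/29037*1/12 + 4787/29037*1/6 + 1368/9679*1/6 + 5660/29037*1/4 + 6733/29037*1/12 = 1368/9679 = pi_s_3  (ok)
  7753/29037*1/3 + 4787/29037*1/6 + 1368/9679*1/6 + 5660/29037*1/12 + 6733/29037*1/6 = 5660/29037 = pi_s_4  (ok)
  7753/29037*1/3 + 4787/29037*1/6 + 1368/9679*1/12 + 5660/29037*1/3 + 6733/29037*1/6 = 6733/29037 = pi_s_5  (ok)

Answer: 7753/29037 4787/29037 1368/9679 5660/29037 6733/29037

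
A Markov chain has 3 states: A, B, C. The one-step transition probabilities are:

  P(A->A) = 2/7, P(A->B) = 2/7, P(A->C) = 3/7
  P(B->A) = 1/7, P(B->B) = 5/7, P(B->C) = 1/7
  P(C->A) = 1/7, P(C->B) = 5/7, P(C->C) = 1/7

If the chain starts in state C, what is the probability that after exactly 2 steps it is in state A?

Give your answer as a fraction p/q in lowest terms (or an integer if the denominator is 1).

Answer: 8/49

Derivation:
Computing P^2 by repeated multiplication:
P^1 =
  A: [2/7, 2/7, 3/7]
  B: [1/7, 5/7, 1/7]
  C: [1/7, 5/7, 1/7]
P^2 =
  A: [9/49, 29/49, 11/49]
  B: [8/49, 32/49, 9/49]
  C: [8/49, 32/49, 9/49]

(P^2)[C -> A] = 8/49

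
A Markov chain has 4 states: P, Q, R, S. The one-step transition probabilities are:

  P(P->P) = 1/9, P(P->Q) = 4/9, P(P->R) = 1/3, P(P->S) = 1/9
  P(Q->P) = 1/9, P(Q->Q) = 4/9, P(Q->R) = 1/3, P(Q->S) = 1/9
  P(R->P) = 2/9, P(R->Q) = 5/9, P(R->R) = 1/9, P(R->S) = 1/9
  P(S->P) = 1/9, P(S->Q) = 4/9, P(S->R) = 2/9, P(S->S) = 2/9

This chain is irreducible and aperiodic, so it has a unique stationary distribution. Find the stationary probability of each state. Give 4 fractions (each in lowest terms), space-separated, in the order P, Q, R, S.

Answer: 37/264 125/264 23/88 1/8

Derivation:
The stationary distribution satisfies pi = pi * P, i.e.:
  pi_P = 1/9*pi_P + 1/9*pi_Q + 2/9*pi_R + 1/9*pi_S
  pi_Q = 4/9*pi_P + 4/9*pi_Q + 5/9*pi_R + 4/9*pi_S
  pi_R = 1/3*pi_P + 1/3*pi_Q + 1/9*pi_R + 2/9*pi_S
  pi_S = 1/9*pi_P + 1/9*pi_Q + 1/9*pi_R + 2/9*pi_S
with normalization: pi_P + pi_Q + pi_R + pi_S = 1.

Using the first 3 balance equations plus normalization, the linear system A*pi = b is:
  [-8/9, 1/9, 2/9, 1/9] . pi = 0
  [4/9, -5/9, 5/9, 4/9] . pi = 0
  [1/3, 1/3, -8/9, 2/9] . pi = 0
  [1, 1, 1, 1] . pi = 1

Solving yields:
  pi_P = 37/264
  pi_Q = 125/264
  pi_R = 23/88
  pi_S = 1/8

Verification (pi * P):
  37/264*1/9 + 125/264*1/9 + 23/88*2/9 + 1/8*1/9 = 37/264 = pi_P  (ok)
  37/264*4/9 + 125/264*4/9 + 23/88*5/9 + 1/8*4/9 = 125/264 = pi_Q  (ok)
  37/264*1/3 + 125/264*1/3 + 23/88*1/9 + 1/8*2/9 = 23/88 = pi_R  (ok)
  37/264*1/9 + 125/264*1/9 + 23/88*1/9 + 1/8*2/9 = 1/8 = pi_S  (ok)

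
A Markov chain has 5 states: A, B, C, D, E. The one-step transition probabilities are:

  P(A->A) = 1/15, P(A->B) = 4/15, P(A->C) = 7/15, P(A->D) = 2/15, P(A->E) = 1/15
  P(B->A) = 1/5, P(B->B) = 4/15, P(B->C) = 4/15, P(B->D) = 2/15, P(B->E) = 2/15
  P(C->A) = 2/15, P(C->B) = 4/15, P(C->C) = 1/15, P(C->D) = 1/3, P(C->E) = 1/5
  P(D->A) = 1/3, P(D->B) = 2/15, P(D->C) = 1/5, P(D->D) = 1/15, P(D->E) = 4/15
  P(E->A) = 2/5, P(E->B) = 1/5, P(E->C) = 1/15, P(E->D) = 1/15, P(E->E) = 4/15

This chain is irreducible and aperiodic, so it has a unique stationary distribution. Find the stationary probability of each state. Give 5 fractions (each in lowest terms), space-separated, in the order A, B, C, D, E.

Answer: 7154/33549 15709/67098 14725/67098 3467/22366 3985/22366

Derivation:
The stationary distribution satisfies pi = pi * P, i.e.:
  pi_A = 1/15*pi_A + 1/5*pi_B + 2/15*pi_C + 1/3*pi_D + 2/5*pi_E
  pi_B = 4/15*pi_A + 4/15*pi_B + 4/15*pi_C + 2/15*pi_D + 1/5*pi_E
  pi_C = 7/15*pi_A + 4/15*pi_B + 1/15*pi_C + 1/5*pi_D + 1/15*pi_E
  pi_D = 2/15*pi_A + 2/15*pi_B + 1/3*pi_C + 1/15*pi_D + 1/15*pi_E
  pi_E = 1/15*pi_A + 2/15*pi_B + 1/5*pi_C + 4/15*pi_D + 4/15*pi_E
with normalization: pi_A + pi_B + pi_C + pi_D + pi_E = 1.

Using the first 4 balance equations plus normalization, the linear system A*pi = b is:
  [-14/15, 1/5, 2/15, 1/3, 2/5] . pi = 0
  [4/15, -11/15, 4/15, 2/15, 1/5] . pi = 0
  [7/15, 4/15, -14/15, 1/5, 1/15] . pi = 0
  [2/15, 2/15, 1/3, -14/15, 1/15] . pi = 0
  [1, 1, 1, 1, 1] . pi = 1

Solving yields:
  pi_A = 7154/33549
  pi_B = 15709/67098
  pi_C = 14725/67098
  pi_D = 3467/22366
  pi_E = 3985/22366

Verification (pi * P):
  7154/33549*1/15 + 15709/67098*1/5 + 14725/67098*2/15 + 3467/22366*1/3 + 3985/22366*2/5 = 7154/33549 = pi_A  (ok)
  7154/33549*4/15 + 15709/67098*4/15 + 14725/67098*4/15 + 3467/22366*2/15 + 3985/22366*1/5 = 15709/67098 = pi_B  (ok)
  7154/33549*7/15 + 15709/67098*4/15 + 14725/67098*1/15 + 3467/22366*1/5 + 3985/22366*1/15 = 14725/67098 = pi_C  (ok)
  7154/33549*2/15 + 15709/67098*2/15 + 14725/67098*1/3 + 3467/22366*1/15 + 3985/22366*1/15 = 3467/22366 = pi_D  (ok)
  7154/33549*1/15 + 15709/67098*2/15 + 14725/67098*1/5 + 3467/22366*4/15 + 3985/22366*4/15 = 3985/22366 = pi_E  (ok)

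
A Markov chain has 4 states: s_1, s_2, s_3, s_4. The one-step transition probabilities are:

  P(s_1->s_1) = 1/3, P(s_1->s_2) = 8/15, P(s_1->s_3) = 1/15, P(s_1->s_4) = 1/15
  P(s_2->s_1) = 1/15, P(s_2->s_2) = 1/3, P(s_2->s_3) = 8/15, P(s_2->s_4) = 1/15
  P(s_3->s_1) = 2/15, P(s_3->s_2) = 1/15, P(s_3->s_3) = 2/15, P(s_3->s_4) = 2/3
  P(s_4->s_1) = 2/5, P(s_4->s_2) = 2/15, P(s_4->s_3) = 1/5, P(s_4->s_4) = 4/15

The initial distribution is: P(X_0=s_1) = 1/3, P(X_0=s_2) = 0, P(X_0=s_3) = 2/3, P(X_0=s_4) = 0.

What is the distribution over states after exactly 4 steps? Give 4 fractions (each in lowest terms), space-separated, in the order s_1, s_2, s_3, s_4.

Propagating the distribution step by step (d_{t+1} = d_t * P):
d_0 = (s_1=1/3, s_2=0, s_3=2/3, s_4=0)
  d_1[s_1] = 1/3*1/3 + 0*1/15 + 2/3*2/15 + 0*2/5 = 1/5
  d_1[s_2] = 1/3*8/15 + 0*1/3 + 2/3*1/15 + 0*2/15 = 2/9
  d_1[s_3] = 1/3*1/15 + 0*8/15 + 2/3*2/15 + 0*1/5 = 1/9
  d_1[s_4] = 1/3*1/15 + 0*1/15 + 2/3*2/3 + 0*4/15 = 7/15
d_1 = (s_1=1/5, s_2=2/9, s_3=1/9, s_4=7/15)
  d_2[s_1] = 1/5*1/3 + 2/9*1/15 + 1/9*2/15 + 7/15*2/5 = 191/675
  d_2[s_2] = 1/5*8/15 + 2/9*1/3 + 1/9*1/15 + 7/15*2/15 = 169/675
  d_2[s_3] = 1/5*1/15 + 2/9*8/15 + 1/9*2/15 + 7/15*1/5 = 6/25
  d_2[s_4] = 1/5*1/15 + 2/9*1/15 + 1/9*2/3 + 7/15*4/15 = 17/75
d_2 = (s_1=191/675, s_2=169/675, s_3=6/25, s_4=17/75)
  d_3[s_1] = 191/675*1/3 + 169/675*1/15 + 6/25*2/15 + 17/75*2/5 = 2366/10125
  d_3[s_2] = 191/675*8/15 + 169/675*1/3 + 6/25*1/15 + 17/75*2/15 = 947/3375
  d_3[s_3] = 191/675*1/15 + 169/675*8/15 + 6/25*2/15 + 17/75*1/5 = 2326/10125
  d_3[s_4] = 191/675*1/15 + 169/675*1/15 + 6/25*2/3 + 17/75*4/15 = 32/125
d_3 = (s_1=2366/10125, s_2=947/3375, s_3=2326/10125, s_4=32/125)
  d_4[s_1] = 2366/10125*1/3 + 947/3375*1/15 + 2326/10125*2/15 + 32/125*2/5 = 31/135
  d_4[s_2] = 2366/10125*8/15 + 947/3375*1/3 + 2326/10125*1/15 + 32/125*2/15 = 40643/151875
  d_4[s_3] = 2366/10125*1/15 + 947/3375*8/15 + 2326/10125*2/15 + 32/125*1/5 = 37522/151875
  d_4[s_4] = 2366/10125*1/15 + 947/3375*1/15 + 2326/10125*2/3 + 32/125*4/15 = 863/3375
d_4 = (s_1=31/135, s_2=40643/151875, s_3=37522/151875, s_4=863/3375)

Answer: 31/135 40643/151875 37522/151875 863/3375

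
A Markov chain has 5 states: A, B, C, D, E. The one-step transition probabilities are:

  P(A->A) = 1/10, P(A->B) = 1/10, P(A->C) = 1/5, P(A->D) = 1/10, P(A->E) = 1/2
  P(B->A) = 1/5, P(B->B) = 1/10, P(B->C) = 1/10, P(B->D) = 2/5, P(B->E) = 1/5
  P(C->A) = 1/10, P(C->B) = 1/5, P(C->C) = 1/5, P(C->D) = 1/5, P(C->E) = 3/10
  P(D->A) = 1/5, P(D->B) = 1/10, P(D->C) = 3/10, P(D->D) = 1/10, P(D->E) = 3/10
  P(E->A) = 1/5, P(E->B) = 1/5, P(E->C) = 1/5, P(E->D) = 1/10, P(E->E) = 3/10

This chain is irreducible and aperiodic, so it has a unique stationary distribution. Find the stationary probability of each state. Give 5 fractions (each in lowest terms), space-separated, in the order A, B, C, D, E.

The stationary distribution satisfies pi = pi * P, i.e.:
  pi_A = 1/10*pi_A + 1/5*pi_B + 1/10*pi_C + 1/5*pi_D + 1/5*pi_E
  pi_B = 1/10*pi_A + 1/10*pi_B + 1/5*pi_C + 1/10*pi_D + 1/5*pi_E
  pi_C = 1/5*pi_A + 1/10*pi_B + 1/5*pi_C + 3/10*pi_D + 1/5*pi_E
  pi_D = 1/10*pi_A + 2/5*pi_B + 1/5*pi_C + 1/10*pi_D + 1/10*pi_E
  pi_E = 1/2*pi_A + 1/5*pi_B + 3/10*pi_C + 3/10*pi_D + 3/10*pi_E
with normalization: pi_A + pi_B + pi_C + pi_D + pi_E = 1.

Using the first 4 balance equations plus normalization, the linear system A*pi = b is:
  [-9/10, 1/5, 1/10, 1/5, 1/5] . pi = 0
  [1/10, -9/10, 1/5, 1/10, 1/5] . pi = 0
  [1/5, 1/10, -4/5, 3/10, 1/5] . pi = 0
  [1/10, 2/5, 1/5, -9/10, 1/10] . pi = 0
  [1, 1, 1, 1, 1] . pi = 1

Solving yields:
  pi_A = 2012/12305
  pi_B = 1869/12305
  pi_C = 2478/12305
  pi_D = 2039/12305
  pi_E = 3907/12305

Verification (pi * P):
  2012/12305*1/10 + 1869/12305*1/5 + 2478/12305*1/10 + 2039/12305*1/5 + 3907/12305*1/5 = 2012/12305 = pi_A  (ok)
  2012/12305*1/10 + 1869/12305*1/10 + 2478/12305*1/5 + 2039/12305*1/10 + 3907/12305*1/5 = 1869/12305 = pi_B  (ok)
  2012/12305*1/5 + 1869/12305*1/10 + 2478/12305*1/5 + 2039/12305*3/10 + 3907/12305*1/5 = 2478/12305 = pi_C  (ok)
  2012/12305*1/10 + 1869/12305*2/5 + 2478/12305*1/5 + 2039/12305*1/10 + 3907/12305*1/10 = 2039/12305 = pi_D  (ok)
  2012/12305*1/2 + 1869/12305*1/5 + 2478/12305*3/10 + 2039/12305*3/10 + 3907/12305*3/10 = 3907/12305 = pi_E  (ok)

Answer: 2012/12305 1869/12305 2478/12305 2039/12305 3907/12305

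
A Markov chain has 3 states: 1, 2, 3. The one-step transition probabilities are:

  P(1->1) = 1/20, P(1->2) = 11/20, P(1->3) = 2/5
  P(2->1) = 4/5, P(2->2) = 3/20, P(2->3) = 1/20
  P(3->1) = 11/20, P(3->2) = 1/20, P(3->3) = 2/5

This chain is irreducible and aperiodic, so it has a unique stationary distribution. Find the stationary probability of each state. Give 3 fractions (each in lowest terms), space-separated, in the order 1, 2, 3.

The stationary distribution satisfies pi = pi * P, i.e.:
  pi_1 = 1/20*pi_1 + 4/5*pi_2 + 11/20*pi_3
  pi_2 = 11/20*pi_1 + 3/20*pi_2 + 1/20*pi_3
  pi_3 = 2/5*pi_1 + 1/20*pi_2 + 2/5*pi_3
with normalization: pi_1 + pi_2 + pi_3 = 1.

Using the first 2 balance equations plus normalization, the linear system A*pi = b is:
  [-19/20, 4/5, 11/20] . pi = 0
  [11/20, -17/20, 1/20] . pi = 0
  [1, 1, 1] . pi = 1

Solving yields:
  pi_1 = 29/70
  pi_2 = 2/7
  pi_3 = 3/10

Verification (pi * P):
  29/70*1/20 + 2/7*4/5 + 3/10*11/20 = 29/70 = pi_1  (ok)
  29/70*11/20 + 2/7*3/20 + 3/10*1/20 = 2/7 = pi_2  (ok)
  29/70*2/5 + 2/7*1/20 + 3/10*2/5 = 3/10 = pi_3  (ok)

Answer: 29/70 2/7 3/10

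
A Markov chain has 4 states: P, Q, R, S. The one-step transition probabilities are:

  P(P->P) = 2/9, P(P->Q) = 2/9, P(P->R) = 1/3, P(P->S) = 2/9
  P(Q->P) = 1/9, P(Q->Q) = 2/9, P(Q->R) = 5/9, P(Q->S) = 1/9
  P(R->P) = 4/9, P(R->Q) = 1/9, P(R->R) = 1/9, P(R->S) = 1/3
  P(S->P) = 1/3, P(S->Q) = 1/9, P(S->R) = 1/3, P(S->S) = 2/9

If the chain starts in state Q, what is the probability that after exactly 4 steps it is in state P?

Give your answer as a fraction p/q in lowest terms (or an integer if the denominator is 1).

Computing P^4 by repeated multiplication:
P^1 =
  P: [2/9, 2/9, 1/3, 2/9]
  Q: [1/9, 2/9, 5/9, 1/9]
  R: [4/9, 1/9, 1/9, 1/3]
  S: [1/3, 1/9, 1/3, 2/9]
P^2 =
  P: [8/27, 13/81, 25/81, 19/81]
  Q: [1/3, 4/27, 7/27, 7/27]
  R: [22/81, 14/81, 1/3, 2/9]
  S: [25/81, 13/81, 23/81, 20/81]
P^3 =
  P: [218/729, 118/729, 73/243, 58/243]
  Q: [71/243, 40/243, 25/81, 19/81]
  R: [220/729, 13/81, 217/729, 175/729]
  S: [215/729, 119/729, 223/729, 172/729]
P^4 =
  P: [1952/6561, 355/2187, 1985/6561, 1559/6561]
  Q: [653/2187, 118/729, 659/2187, 521/2187]
  R: [650/2187, 1066/6561, 1987/6561, 1558/6561]
  S: [1957/6561, 1063/6561, 1979/6561, 1562/6561]

(P^4)[Q -> P] = 653/2187

Answer: 653/2187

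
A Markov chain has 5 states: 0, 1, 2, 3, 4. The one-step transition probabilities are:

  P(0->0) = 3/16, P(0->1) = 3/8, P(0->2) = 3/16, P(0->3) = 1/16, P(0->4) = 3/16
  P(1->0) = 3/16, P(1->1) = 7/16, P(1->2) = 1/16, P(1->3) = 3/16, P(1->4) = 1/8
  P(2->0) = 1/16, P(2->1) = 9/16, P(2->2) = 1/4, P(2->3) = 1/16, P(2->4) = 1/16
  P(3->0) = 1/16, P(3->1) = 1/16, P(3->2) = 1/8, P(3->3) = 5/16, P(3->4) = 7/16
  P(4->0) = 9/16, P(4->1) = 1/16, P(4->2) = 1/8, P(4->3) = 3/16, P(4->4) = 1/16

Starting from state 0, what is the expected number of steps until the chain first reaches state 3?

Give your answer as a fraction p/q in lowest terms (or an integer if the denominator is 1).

Let h_i = expected steps to first reach 3 from state i.
Boundary: h_3 = 0.
First-step equations for the other states:
  h_0 = 1 + 3/16*h_0 + 3/8*h_1 + 3/16*h_2 + 1/16*h_3 + 3/16*h_4
  h_1 = 1 + 3/16*h_0 + 7/16*h_1 + 1/16*h_2 + 3/16*h_3 + 1/8*h_4
  h_2 = 1 + 1/16*h_0 + 9/16*h_1 + 1/4*h_2 + 1/16*h_3 + 1/16*h_4
  h_4 = 1 + 9/16*h_0 + 1/16*h_1 + 1/8*h_2 + 3/16*h_3 + 1/16*h_4

Substituting h_3 = 0 and rearranging gives the linear system (I - Q) h = 1:
  [13/16, -3/8, -3/16, -3/16] . (h_0, h_1, h_2, h_4) = 1
  [-3/16, 9/16, -1/16, -1/8] . (h_0, h_1, h_2, h_4) = 1
  [-1/16, -9/16, 3/4, -1/16] . (h_0, h_1, h_2, h_4) = 1
  [-9/16, -1/16, -1/8, 15/16] . (h_0, h_1, h_2, h_4) = 1

Solving yields:
  h_0 = 32560/4129
  h_1 = 28448/4129
  h_2 = 32064/4129
  h_4 = 30112/4129

Starting state is 0, so the expected hitting time is h_0 = 32560/4129.

Answer: 32560/4129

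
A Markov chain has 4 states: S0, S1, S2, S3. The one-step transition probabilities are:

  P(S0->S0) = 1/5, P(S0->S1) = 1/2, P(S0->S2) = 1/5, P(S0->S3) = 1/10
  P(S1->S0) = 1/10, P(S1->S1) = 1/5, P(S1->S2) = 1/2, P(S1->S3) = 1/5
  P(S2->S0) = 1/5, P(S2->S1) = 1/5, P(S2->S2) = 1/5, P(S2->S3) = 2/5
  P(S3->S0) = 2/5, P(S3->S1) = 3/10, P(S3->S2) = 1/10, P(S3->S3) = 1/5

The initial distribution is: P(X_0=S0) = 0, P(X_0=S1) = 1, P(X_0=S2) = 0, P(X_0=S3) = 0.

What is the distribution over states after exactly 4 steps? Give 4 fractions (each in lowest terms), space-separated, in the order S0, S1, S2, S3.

Answer: 2157/10000 117/400 2659/10000 2259/10000

Derivation:
Propagating the distribution step by step (d_{t+1} = d_t * P):
d_0 = (S0=0, S1=1, S2=0, S3=0)
  d_1[S0] = 0*1/5 + 1*1/10 + 0*1/5 + 0*2/5 = 1/10
  d_1[S1] = 0*1/2 + 1*1/5 + 0*1/5 + 0*3/10 = 1/5
  d_1[S2] = 0*1/5 + 1*1/2 + 0*1/5 + 0*1/10 = 1/2
  d_1[S3] = 0*1/10 + 1*1/5 + 0*2/5 + 0*1/5 = 1/5
d_1 = (S0=1/10, S1=1/5, S2=1/2, S3=1/5)
  d_2[S0] = 1/10*1/5 + 1/5*1/10 + 1/2*1/5 + 1/5*2/5 = 11/50
  d_2[S1] = 1/10*1/2 + 1/5*1/5 + 1/2*1/5 + 1/5*3/10 = 1/4
  d_2[S2] = 1/10*1/5 + 1/5*1/2 + 1/2*1/5 + 1/5*1/10 = 6/25
  d_2[S3] = 1/10*1/10 + 1/5*1/5 + 1/2*2/5 + 1/5*1/5 = 29/100
d_2 = (S0=11/50, S1=1/4, S2=6/25, S3=29/100)
  d_3[S0] = 11/50*1/5 + 1/4*1/10 + 6/25*1/5 + 29/100*2/5 = 233/1000
  d_3[S1] = 11/50*1/2 + 1/4*1/5 + 6/25*1/5 + 29/100*3/10 = 59/200
  d_3[S2] = 11/50*1/5 + 1/4*1/2 + 6/25*1/5 + 29/100*1/10 = 123/500
  d_3[S3] = 11/50*1/10 + 1/4*1/5 + 6/25*2/5 + 29/100*1/5 = 113/500
d_3 = (S0=233/1000, S1=59/200, S2=123/500, S3=113/500)
  d_4[S0] = 233/1000*1/5 + 59/200*1/10 + 123/500*1/5 + 113/500*2/5 = 2157/10000
  d_4[S1] = 233/1000*1/2 + 59/200*1/5 + 123/500*1/5 + 113/500*3/10 = 117/400
  d_4[S2] = 233/1000*1/5 + 59/200*1/2 + 123/500*1/5 + 113/500*1/10 = 2659/10000
  d_4[S3] = 233/1000*1/10 + 59/200*1/5 + 123/500*2/5 + 113/500*1/5 = 2259/10000
d_4 = (S0=2157/10000, S1=117/400, S2=2659/10000, S3=2259/10000)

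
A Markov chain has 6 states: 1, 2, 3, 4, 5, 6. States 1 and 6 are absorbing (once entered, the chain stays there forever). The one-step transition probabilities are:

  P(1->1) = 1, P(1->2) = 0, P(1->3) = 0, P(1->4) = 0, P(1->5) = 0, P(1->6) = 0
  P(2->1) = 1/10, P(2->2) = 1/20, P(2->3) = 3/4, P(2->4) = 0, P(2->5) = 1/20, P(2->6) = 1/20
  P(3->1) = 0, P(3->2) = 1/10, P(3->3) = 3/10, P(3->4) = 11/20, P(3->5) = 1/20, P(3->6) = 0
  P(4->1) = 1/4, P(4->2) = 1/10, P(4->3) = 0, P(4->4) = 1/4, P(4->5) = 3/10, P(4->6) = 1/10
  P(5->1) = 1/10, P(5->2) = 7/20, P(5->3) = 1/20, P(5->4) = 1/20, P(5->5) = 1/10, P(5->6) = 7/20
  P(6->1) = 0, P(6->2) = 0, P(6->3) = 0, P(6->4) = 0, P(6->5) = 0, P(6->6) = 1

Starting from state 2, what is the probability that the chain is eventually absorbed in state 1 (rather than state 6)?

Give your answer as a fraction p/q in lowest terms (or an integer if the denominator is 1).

Answer: 2513/4474

Derivation:
Let a_i = P(absorbed in 1 | start in state i).
Boundary conditions: a_1 = 1, a_6 = 0.
For each transient state i, a_i = sum_j P(i->j) * a_j:
  a_2 = 1/10*a_1 + 1/20*a_2 + 3/4*a_3 + 0*a_4 + 1/20*a_5 + 1/20*a_6
  a_3 = 0*a_1 + 1/10*a_2 + 3/10*a_3 + 11/20*a_4 + 1/20*a_5 + 0*a_6
  a_4 = 1/4*a_1 + 1/10*a_2 + 0*a_3 + 1/4*a_4 + 3/10*a_5 + 1/10*a_6
  a_5 = 1/10*a_1 + 7/20*a_2 + 1/20*a_3 + 1/20*a_4 + 1/10*a_5 + 7/20*a_6

Substituting a_1 = 1 and a_6 = 0, rearrange to (I - Q) a = r where r[i] = P(i -> 1):
  [19/20, -3/4, 0, -1/20] . (a_2, a_3, a_4, a_5) = 1/10
  [-1/10, 7/10, -11/20, -1/20] . (a_2, a_3, a_4, a_5) = 0
  [-1/10, 0, 3/4, -3/10] . (a_2, a_3, a_4, a_5) = 1/4
  [-7/20, -1/20, -1/20, 9/10] . (a_2, a_3, a_4, a_5) = 1/10

Solving yields:
  a_2 = 2513/4474
  a_3 = 12349/22370
  a_4 = 6318/11185
  a_5 = 876/2237

Starting state is 2, so the absorption probability is a_2 = 2513/4474.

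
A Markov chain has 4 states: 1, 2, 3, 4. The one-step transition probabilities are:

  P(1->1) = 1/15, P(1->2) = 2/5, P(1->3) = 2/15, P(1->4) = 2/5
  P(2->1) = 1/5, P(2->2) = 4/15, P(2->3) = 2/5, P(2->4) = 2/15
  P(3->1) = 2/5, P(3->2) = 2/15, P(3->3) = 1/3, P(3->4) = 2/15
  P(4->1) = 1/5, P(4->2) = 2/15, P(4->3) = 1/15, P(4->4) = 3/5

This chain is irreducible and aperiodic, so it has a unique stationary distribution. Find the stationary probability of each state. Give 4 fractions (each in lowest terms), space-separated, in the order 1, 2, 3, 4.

The stationary distribution satisfies pi = pi * P, i.e.:
  pi_1 = 1/15*pi_1 + 1/5*pi_2 + 2/5*pi_3 + 1/5*pi_4
  pi_2 = 2/5*pi_1 + 4/15*pi_2 + 2/15*pi_3 + 2/15*pi_4
  pi_3 = 2/15*pi_1 + 2/5*pi_2 + 1/3*pi_3 + 1/15*pi_4
  pi_4 = 2/5*pi_1 + 2/15*pi_2 + 2/15*pi_3 + 3/5*pi_4
with normalization: pi_1 + pi_2 + pi_3 + pi_4 = 1.

Using the first 3 balance equations plus normalization, the linear system A*pi = b is:
  [-14/15, 1/5, 2/5, 1/5] . pi = 0
  [2/5, -11/15, 2/15, 2/15] . pi = 0
  [2/15, 2/5, -2/3, 1/15] . pi = 0
  [1, 1, 1, 1] . pi = 1

Solving yields:
  pi_1 = 249/1166
  pi_2 = 128/583
  pi_3 = 245/1166
  pi_4 = 208/583

Verification (pi * P):
  249/1166*1/15 + 128/583*1/5 + 245/1166*2/5 + 208/583*1/5 = 249/1166 = pi_1  (ok)
  249/1166*2/5 + 128/583*4/15 + 245/1166*2/15 + 208/583*2/15 = 128/583 = pi_2  (ok)
  249/1166*2/15 + 128/583*2/5 + 245/1166*1/3 + 208/583*1/15 = 245/1166 = pi_3  (ok)
  249/1166*2/5 + 128/583*2/15 + 245/1166*2/15 + 208/583*3/5 = 208/583 = pi_4  (ok)

Answer: 249/1166 128/583 245/1166 208/583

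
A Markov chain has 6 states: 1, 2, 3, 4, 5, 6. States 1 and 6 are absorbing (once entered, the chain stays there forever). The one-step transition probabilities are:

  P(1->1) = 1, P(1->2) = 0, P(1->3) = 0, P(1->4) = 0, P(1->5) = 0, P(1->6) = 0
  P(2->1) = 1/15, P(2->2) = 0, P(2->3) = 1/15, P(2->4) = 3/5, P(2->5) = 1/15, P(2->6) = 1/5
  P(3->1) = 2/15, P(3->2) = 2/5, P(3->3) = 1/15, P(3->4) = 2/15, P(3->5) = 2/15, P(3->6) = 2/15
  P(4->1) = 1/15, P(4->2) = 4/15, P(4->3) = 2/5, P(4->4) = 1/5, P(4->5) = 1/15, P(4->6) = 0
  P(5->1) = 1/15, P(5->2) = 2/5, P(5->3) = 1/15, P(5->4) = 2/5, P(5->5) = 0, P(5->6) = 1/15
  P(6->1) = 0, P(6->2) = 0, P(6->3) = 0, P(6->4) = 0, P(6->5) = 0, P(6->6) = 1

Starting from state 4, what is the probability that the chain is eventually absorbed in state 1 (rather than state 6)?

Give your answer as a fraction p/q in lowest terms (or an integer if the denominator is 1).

Answer: 1936/3907

Derivation:
Let a_i = P(absorbed in 1 | start in state i).
Boundary conditions: a_1 = 1, a_6 = 0.
For each transient state i, a_i = sum_j P(i->j) * a_j:
  a_2 = 1/15*a_1 + 0*a_2 + 1/15*a_3 + 3/5*a_4 + 1/15*a_5 + 1/5*a_6
  a_3 = 2/15*a_1 + 2/5*a_2 + 1/15*a_3 + 2/15*a_4 + 2/15*a_5 + 2/15*a_6
  a_4 = 1/15*a_1 + 4/15*a_2 + 2/5*a_3 + 1/5*a_4 + 1/15*a_5 + 0*a_6
  a_5 = 1/15*a_1 + 2/5*a_2 + 1/15*a_3 + 2/5*a_4 + 0*a_5 + 1/15*a_6

Substituting a_1 = 1 and a_6 = 0, rearrange to (I - Q) a = r where r[i] = P(i -> 1):
  [1, -1/15, -3/5, -1/15] . (a_2, a_3, a_4, a_5) = 1/15
  [-2/5, 14/15, -2/15, -2/15] . (a_2, a_3, a_4, a_5) = 2/15
  [-4/15, -2/5, 4/5, -1/15] . (a_2, a_3, a_4, a_5) = 1/15
  [-2/5, -1/15, -2/5, 1] . (a_2, a_3, a_4, a_5) = 1/15

Solving yields:
  a_2 = 1664/3907
  a_3 = 1808/3907
  a_4 = 1936/3907
  a_5 = 1821/3907

Starting state is 4, so the absorption probability is a_4 = 1936/3907.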